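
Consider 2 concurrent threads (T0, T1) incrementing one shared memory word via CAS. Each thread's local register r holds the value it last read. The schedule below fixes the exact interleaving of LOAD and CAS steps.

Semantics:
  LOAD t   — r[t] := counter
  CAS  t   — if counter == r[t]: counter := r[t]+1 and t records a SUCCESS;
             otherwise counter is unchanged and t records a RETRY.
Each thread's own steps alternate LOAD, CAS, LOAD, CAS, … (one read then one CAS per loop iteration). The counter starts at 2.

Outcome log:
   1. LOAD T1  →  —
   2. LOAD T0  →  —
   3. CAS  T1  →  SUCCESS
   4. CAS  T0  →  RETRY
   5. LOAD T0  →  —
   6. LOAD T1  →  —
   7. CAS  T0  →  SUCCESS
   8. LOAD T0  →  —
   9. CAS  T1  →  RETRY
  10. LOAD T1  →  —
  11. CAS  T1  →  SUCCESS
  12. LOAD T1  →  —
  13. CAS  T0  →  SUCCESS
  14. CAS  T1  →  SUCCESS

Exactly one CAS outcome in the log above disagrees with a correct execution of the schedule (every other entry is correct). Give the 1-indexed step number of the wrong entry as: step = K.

step = 13

Reference trace:
#1 T1 reads 2
#2 T0 reads 2
#3 T1 CAS(2→3) writes; counter now 3
#4 T0 CAS(2→3) fails; counter now 3
#5 T0 reads 3
#6 T1 reads 3
#7 T0 CAS(3→4) writes; counter now 4
#8 T0 reads 4
#9 T1 CAS(3→4) fails; counter now 4
#10 T1 reads 4
#11 T1 CAS(4→5) writes; counter now 5
#12 T1 reads 5
#13 T0 CAS(4→5) fails; counter now 5
#14 T1 CAS(5→6) writes; counter now 6
Mismatch at 13.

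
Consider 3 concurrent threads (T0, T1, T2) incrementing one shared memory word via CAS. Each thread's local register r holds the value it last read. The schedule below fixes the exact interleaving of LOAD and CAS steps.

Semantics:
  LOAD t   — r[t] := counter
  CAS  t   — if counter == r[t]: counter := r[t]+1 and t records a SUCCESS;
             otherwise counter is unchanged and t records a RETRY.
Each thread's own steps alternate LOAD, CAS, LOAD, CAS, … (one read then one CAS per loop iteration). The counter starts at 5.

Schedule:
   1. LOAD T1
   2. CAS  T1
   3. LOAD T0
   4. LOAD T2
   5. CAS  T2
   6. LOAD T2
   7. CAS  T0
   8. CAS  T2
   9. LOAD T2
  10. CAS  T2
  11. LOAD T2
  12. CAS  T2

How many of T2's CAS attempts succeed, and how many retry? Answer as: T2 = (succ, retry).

1. LOAD T1 → mem=5 r[T1]=5 [LOAD]
2. CAS T1 → mem=6 r[T1]=5 [OK]
3. LOAD T0 → mem=6 r[T0]=6 [LOAD]
4. LOAD T2 → mem=6 r[T2]=6 [LOAD]
5. CAS T2 → mem=7 r[T2]=6 [OK]
6. LOAD T2 → mem=7 r[T2]=7 [LOAD]
7. CAS T0 → mem=7 r[T0]=6 [RETRY]
8. CAS T2 → mem=8 r[T2]=7 [OK]
9. LOAD T2 → mem=8 r[T2]=8 [LOAD]
10. CAS T2 → mem=9 r[T2]=8 [OK]
11. LOAD T2 → mem=9 r[T2]=9 [LOAD]
12. CAS T2 → mem=10 r[T2]=9 [OK]

T2 = (4, 0)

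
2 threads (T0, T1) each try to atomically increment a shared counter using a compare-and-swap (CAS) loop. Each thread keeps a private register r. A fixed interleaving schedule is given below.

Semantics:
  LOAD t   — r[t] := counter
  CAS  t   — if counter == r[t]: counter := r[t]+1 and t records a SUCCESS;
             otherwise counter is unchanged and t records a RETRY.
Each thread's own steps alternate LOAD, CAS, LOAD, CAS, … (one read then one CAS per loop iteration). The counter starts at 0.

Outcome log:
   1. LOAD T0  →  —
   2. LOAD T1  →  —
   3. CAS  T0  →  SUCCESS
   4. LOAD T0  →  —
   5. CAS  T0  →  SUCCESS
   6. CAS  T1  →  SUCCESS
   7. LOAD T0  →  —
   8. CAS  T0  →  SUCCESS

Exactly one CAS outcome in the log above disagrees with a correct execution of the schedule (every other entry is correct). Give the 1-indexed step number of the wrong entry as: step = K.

Reference trace:
   1) LOAD T0:  M=0  r_T0=0
   2) LOAD T1:  M=0  r_T1=0
   3) CAS  T0:  M=1  r_T0=0 ✓
   4) LOAD T0:  M=1  r_T0=1
   5) CAS  T0:  M=2  r_T0=1 ✓
   6) CAS  T1:  M=2  r_T1=0 ✗
   7) LOAD T0:  M=2  r_T0=2
   8) CAS  T0:  M=3  r_T0=2 ✓
Flip is step 6.

step = 6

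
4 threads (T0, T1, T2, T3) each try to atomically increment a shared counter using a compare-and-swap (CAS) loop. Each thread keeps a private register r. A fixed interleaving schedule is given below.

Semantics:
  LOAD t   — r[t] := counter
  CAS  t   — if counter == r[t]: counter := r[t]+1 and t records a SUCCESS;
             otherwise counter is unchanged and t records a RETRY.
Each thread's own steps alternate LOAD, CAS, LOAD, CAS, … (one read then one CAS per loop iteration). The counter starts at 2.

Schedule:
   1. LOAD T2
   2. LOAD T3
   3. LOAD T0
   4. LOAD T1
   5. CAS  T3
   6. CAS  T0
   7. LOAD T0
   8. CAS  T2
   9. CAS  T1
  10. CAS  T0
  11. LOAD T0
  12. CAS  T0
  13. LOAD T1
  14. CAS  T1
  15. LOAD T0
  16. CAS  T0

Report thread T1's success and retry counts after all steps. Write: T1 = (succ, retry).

T1 = (1, 1)

[1] T2.load  rd  (counter 2, T2.r 2)
[2] T3.load  rd  (counter 2, T3.r 2)
[3] T0.load  rd  (counter 2, T0.r 2)
[4] T1.load  rd  (counter 2, T1.r 2)
[5] T3.cas  hit  (counter 3, T3.r 2)
[6] T0.cas  miss  (counter 3, T0.r 2)
[7] T0.load  rd  (counter 3, T0.r 3)
[8] T2.cas  miss  (counter 3, T2.r 2)
[9] T1.cas  miss  (counter 3, T1.r 2)
[10] T0.cas  hit  (counter 4, T0.r 3)
[11] T0.load  rd  (counter 4, T0.r 4)
[12] T0.cas  hit  (counter 5, T0.r 4)
[13] T1.load  rd  (counter 5, T1.r 5)
[14] T1.cas  hit  (counter 6, T1.r 5)
[15] T0.load  rd  (counter 6, T0.r 6)
[16] T0.cas  hit  (counter 7, T0.r 6)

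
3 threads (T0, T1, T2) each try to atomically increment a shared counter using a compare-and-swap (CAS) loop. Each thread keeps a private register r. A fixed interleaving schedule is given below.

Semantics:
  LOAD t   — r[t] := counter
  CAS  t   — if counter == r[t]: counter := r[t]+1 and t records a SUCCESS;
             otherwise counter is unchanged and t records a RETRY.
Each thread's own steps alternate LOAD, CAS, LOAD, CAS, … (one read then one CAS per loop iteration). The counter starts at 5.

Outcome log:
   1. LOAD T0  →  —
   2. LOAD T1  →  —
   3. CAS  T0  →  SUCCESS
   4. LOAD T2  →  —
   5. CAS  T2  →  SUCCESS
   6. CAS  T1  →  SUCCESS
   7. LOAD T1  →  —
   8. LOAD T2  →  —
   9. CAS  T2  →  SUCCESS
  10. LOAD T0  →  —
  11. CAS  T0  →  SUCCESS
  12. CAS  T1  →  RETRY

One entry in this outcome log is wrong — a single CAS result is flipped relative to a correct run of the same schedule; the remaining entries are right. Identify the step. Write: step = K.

Reference trace:
   1) LOAD T0:  M=5  r_T0=5
   2) LOAD T1:  M=5  r_T1=5
   3) CAS  T0:  M=6  r_T0=5 ✓
   4) LOAD T2:  M=6  r_T2=6
   5) CAS  T2:  M=7  r_T2=6 ✓
   6) CAS  T1:  M=7  r_T1=5 ✗
   7) LOAD T1:  M=7  r_T1=7
   8) LOAD T2:  M=7  r_T2=7
   9) CAS  T2:  M=8  r_T2=7 ✓
  10) LOAD T0:  M=8  r_T0=8
  11) CAS  T0:  M=9  r_T0=8 ✓
  12) CAS  T1:  M=9  r_T1=7 ✗
Flip is step 6.

step = 6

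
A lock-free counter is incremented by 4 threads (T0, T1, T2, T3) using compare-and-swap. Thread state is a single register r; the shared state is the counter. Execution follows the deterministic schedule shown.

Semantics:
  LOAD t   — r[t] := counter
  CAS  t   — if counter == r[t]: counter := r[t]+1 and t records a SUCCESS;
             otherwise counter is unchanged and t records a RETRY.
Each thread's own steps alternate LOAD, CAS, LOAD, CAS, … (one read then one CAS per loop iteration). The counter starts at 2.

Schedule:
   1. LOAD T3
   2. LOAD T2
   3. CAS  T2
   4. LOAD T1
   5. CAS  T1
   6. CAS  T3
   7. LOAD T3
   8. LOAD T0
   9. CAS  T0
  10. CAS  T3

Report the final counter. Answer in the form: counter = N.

step 1: T3 LOAD ⇒ load; ctr=2 reg=2
step 2: T2 LOAD ⇒ load; ctr=2 reg=2
step 3: T2 CAS ⇒ ok; ctr=3 reg=2
step 4: T1 LOAD ⇒ load; ctr=3 reg=3
step 5: T1 CAS ⇒ ok; ctr=4 reg=3
step 6: T3 CAS ⇒ retry; ctr=4 reg=2
step 7: T3 LOAD ⇒ load; ctr=4 reg=4
step 8: T0 LOAD ⇒ load; ctr=4 reg=4
step 9: T0 CAS ⇒ ok; ctr=5 reg=4
step 10: T3 CAS ⇒ retry; ctr=5 reg=4

counter = 5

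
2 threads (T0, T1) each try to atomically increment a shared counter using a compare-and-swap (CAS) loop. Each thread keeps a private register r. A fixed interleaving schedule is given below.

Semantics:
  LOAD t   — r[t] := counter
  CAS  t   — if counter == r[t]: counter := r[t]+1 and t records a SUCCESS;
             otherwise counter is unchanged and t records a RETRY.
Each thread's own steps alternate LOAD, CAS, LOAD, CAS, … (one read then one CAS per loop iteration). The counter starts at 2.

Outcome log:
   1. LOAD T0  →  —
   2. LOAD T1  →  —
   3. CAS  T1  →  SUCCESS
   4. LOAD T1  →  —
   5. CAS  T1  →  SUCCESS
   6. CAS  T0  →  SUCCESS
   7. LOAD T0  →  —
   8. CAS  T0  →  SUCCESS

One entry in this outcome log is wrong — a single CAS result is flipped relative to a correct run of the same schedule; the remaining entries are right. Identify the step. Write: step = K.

step = 6

Reference trace:
1. LOAD T0 → mem=2 r[T0]=2 [LOAD]
2. LOAD T1 → mem=2 r[T1]=2 [LOAD]
3. CAS T1 → mem=3 r[T1]=2 [OK]
4. LOAD T1 → mem=3 r[T1]=3 [LOAD]
5. CAS T1 → mem=4 r[T1]=3 [OK]
6. CAS T0 → mem=4 r[T0]=2 [RETRY]
7. LOAD T0 → mem=4 r[T0]=4 [LOAD]
8. CAS T0 → mem=5 r[T0]=4 [OK]
Mismatch at 6.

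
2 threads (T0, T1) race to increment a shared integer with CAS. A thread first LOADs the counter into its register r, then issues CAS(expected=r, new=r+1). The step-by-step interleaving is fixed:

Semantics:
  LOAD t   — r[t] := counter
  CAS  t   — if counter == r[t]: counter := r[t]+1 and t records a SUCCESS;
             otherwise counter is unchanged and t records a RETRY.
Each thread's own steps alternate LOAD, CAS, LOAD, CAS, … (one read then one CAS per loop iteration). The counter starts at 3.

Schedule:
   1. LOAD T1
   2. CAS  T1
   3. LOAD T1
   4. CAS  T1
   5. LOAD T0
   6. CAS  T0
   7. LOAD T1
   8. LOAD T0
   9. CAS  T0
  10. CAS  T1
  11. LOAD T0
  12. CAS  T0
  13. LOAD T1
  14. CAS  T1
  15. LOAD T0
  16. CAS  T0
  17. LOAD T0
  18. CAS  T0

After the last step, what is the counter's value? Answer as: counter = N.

   1) LOAD T1:  M=3  r_T1=3
   2) CAS  T1:  M=4  r_T1=3 ✓
   3) LOAD T1:  M=4  r_T1=4
   4) CAS  T1:  M=5  r_T1=4 ✓
   5) LOAD T0:  M=5  r_T0=5
   6) CAS  T0:  M=6  r_T0=5 ✓
   7) LOAD T1:  M=6  r_T1=6
   8) LOAD T0:  M=6  r_T0=6
   9) CAS  T0:  M=7  r_T0=6 ✓
  10) CAS  T1:  M=7  r_T1=6 ✗
  11) LOAD T0:  M=7  r_T0=7
  12) CAS  T0:  M=8  r_T0=7 ✓
  13) LOAD T1:  M=8  r_T1=8
  14) CAS  T1:  M=9  r_T1=8 ✓
  15) LOAD T0:  M=9  r_T0=9
  16) CAS  T0:  M=10  r_T0=9 ✓
  17) LOAD T0:  M=10  r_T0=10
  18) CAS  T0:  M=11  r_T0=10 ✓

counter = 11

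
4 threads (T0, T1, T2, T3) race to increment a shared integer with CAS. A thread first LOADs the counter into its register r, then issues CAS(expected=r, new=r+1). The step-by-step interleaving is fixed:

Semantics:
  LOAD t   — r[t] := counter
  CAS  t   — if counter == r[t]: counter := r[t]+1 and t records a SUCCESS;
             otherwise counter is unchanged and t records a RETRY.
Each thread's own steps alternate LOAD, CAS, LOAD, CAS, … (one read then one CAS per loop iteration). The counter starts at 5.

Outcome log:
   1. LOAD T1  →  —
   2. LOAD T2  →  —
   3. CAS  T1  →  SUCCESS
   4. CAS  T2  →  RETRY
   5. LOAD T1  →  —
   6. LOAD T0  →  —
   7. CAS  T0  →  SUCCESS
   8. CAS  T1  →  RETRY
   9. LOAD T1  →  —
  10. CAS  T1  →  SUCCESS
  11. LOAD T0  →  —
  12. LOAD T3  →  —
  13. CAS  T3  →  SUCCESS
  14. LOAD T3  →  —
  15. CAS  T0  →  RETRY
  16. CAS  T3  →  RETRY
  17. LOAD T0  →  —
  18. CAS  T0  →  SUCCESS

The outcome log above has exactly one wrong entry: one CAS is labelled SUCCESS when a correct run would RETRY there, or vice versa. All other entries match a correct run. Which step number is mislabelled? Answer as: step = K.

Reference trace:
   1) LOAD T1:  M=5  r_T1=5
   2) LOAD T2:  M=5  r_T2=5
   3) CAS  T1:  M=6  r_T1=5 ✓
   4) CAS  T2:  M=6  r_T2=5 ✗
   5) LOAD T1:  M=6  r_T1=6
   6) LOAD T0:  M=6  r_T0=6
   7) CAS  T0:  M=7  r_T0=6 ✓
   8) CAS  T1:  M=7  r_T1=6 ✗
   9) LOAD T1:  M=7  r_T1=7
  10) CAS  T1:  M=8  r_T1=7 ✓
  11) LOAD T0:  M=8  r_T0=8
  12) LOAD T3:  M=8  r_T3=8
  13) CAS  T3:  M=9  r_T3=8 ✓
  14) LOAD T3:  M=9  r_T3=9
  15) CAS  T0:  M=9  r_T0=8 ✗
  16) CAS  T3:  M=10  r_T3=9 ✓
  17) LOAD T0:  M=10  r_T0=10
  18) CAS  T0:  M=11  r_T0=10 ✓
Mismatch at 16.

step = 16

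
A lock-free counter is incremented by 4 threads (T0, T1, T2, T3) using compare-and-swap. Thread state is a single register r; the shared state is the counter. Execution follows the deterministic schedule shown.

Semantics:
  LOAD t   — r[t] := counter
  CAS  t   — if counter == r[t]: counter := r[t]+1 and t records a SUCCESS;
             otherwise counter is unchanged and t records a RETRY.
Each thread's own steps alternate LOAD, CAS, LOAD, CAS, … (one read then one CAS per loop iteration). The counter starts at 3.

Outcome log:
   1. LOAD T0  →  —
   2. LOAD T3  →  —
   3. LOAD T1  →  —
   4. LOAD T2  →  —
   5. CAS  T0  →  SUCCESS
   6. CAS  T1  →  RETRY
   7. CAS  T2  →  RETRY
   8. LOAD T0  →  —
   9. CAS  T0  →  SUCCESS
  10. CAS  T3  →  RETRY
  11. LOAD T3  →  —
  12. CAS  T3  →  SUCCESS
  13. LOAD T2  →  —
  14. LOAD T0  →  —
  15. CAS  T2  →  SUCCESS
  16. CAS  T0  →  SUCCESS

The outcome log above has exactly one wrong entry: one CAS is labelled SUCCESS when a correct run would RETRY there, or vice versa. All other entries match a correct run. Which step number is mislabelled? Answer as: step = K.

step = 16

Reference trace:
1. LOAD T0 → mem=3 r[T0]=3 [LOAD]
2. LOAD T3 → mem=3 r[T3]=3 [LOAD]
3. LOAD T1 → mem=3 r[T1]=3 [LOAD]
4. LOAD T2 → mem=3 r[T2]=3 [LOAD]
5. CAS T0 → mem=4 r[T0]=3 [OK]
6. CAS T1 → mem=4 r[T1]=3 [RETRY]
7. CAS T2 → mem=4 r[T2]=3 [RETRY]
8. LOAD T0 → mem=4 r[T0]=4 [LOAD]
9. CAS T0 → mem=5 r[T0]=4 [OK]
10. CAS T3 → mem=5 r[T3]=3 [RETRY]
11. LOAD T3 → mem=5 r[T3]=5 [LOAD]
12. CAS T3 → mem=6 r[T3]=5 [OK]
13. LOAD T2 → mem=6 r[T2]=6 [LOAD]
14. LOAD T0 → mem=6 r[T0]=6 [LOAD]
15. CAS T2 → mem=7 r[T2]=6 [OK]
16. CAS T0 → mem=7 r[T0]=6 [RETRY]
Mismatch at 16.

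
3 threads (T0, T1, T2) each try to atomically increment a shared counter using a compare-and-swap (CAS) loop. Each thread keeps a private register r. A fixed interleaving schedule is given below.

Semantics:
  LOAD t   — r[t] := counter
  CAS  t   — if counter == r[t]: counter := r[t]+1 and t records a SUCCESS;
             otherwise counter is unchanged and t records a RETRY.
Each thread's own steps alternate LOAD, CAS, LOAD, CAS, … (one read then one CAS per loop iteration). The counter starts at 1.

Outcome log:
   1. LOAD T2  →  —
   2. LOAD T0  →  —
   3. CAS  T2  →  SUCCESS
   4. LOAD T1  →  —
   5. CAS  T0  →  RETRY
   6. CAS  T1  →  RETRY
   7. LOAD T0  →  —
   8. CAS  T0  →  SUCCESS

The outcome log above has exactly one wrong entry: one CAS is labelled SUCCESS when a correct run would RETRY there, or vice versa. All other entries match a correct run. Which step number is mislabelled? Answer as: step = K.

step = 6

Reference trace:
T2 LOAD — after: cnt=1, r=1 — load
T0 LOAD — after: cnt=1, r=1 — load
T2 CAS — after: cnt=2, r=1 — ok
T1 LOAD — after: cnt=2, r=2 — load
T0 CAS — after: cnt=2, r=1 — retry
T1 CAS — after: cnt=3, r=2 — ok
T0 LOAD — after: cnt=3, r=3 — load
T0 CAS — after: cnt=4, r=3 — ok
Mismatch at 6.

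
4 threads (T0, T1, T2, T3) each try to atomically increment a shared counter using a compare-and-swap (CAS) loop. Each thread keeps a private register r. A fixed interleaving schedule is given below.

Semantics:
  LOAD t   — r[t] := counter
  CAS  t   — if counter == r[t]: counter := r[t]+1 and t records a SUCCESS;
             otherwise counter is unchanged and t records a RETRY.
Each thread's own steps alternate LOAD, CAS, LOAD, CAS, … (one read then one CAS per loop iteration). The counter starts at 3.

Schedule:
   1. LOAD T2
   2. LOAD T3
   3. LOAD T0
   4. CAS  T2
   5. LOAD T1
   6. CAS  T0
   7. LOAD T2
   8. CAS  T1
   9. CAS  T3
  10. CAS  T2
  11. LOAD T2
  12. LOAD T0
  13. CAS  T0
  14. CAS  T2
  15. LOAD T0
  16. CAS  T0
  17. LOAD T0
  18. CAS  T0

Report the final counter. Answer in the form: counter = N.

T2 LOAD — after: cnt=3, r=3 — load
T3 LOAD — after: cnt=3, r=3 — load
T0 LOAD — after: cnt=3, r=3 — load
T2 CAS — after: cnt=4, r=3 — ok
T1 LOAD — after: cnt=4, r=4 — load
T0 CAS — after: cnt=4, r=3 — retry
T2 LOAD — after: cnt=4, r=4 — load
T1 CAS — after: cnt=5, r=4 — ok
T3 CAS — after: cnt=5, r=3 — retry
T2 CAS — after: cnt=5, r=4 — retry
T2 LOAD — after: cnt=5, r=5 — load
T0 LOAD — after: cnt=5, r=5 — load
T0 CAS — after: cnt=6, r=5 — ok
T2 CAS — after: cnt=6, r=5 — retry
T0 LOAD — after: cnt=6, r=6 — load
T0 CAS — after: cnt=7, r=6 — ok
T0 LOAD — after: cnt=7, r=7 — load
T0 CAS — after: cnt=8, r=7 — ok

counter = 8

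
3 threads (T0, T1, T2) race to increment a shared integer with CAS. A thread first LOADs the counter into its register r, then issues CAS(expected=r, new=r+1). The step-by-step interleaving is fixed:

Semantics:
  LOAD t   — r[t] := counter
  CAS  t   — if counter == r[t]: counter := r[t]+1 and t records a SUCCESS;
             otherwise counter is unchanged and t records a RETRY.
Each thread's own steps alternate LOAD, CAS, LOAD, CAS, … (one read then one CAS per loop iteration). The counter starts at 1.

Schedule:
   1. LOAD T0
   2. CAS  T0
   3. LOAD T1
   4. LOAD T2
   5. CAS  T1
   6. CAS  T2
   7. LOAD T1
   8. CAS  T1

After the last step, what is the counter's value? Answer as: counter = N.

T0 LOAD — after: cnt=1, r=1 — load
T0 CAS — after: cnt=2, r=1 — ok
T1 LOAD — after: cnt=2, r=2 — load
T2 LOAD — after: cnt=2, r=2 — load
T1 CAS — after: cnt=3, r=2 — ok
T2 CAS — after: cnt=3, r=2 — retry
T1 LOAD — after: cnt=3, r=3 — load
T1 CAS — after: cnt=4, r=3 — ok

counter = 4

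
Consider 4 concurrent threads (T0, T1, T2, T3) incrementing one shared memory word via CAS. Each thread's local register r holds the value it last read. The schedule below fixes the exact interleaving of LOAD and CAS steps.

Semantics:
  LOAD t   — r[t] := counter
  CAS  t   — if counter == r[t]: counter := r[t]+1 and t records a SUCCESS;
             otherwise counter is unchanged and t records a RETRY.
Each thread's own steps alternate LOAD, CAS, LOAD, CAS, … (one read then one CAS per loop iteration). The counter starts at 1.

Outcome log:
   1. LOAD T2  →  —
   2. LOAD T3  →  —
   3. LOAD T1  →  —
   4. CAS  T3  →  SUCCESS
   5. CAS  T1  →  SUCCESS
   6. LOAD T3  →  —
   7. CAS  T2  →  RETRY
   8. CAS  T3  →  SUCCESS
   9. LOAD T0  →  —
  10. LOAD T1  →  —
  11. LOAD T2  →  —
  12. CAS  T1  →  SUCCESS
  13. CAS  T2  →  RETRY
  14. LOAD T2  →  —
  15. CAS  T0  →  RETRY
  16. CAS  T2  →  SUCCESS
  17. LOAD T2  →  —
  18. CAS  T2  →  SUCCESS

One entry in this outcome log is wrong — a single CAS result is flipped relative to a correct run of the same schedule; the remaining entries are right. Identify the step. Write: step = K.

step = 5

Correct run:
#1 T2 reads 1
#2 T3 reads 1
#3 T1 reads 1
#4 T3 CAS(1→2) writes; counter now 2
#5 T1 CAS(1→2) fails; counter now 2
#6 T3 reads 2
#7 T2 CAS(1→2) fails; counter now 2
#8 T3 CAS(2→3) writes; counter now 3
#9 T0 reads 3
#10 T1 reads 3
#11 T2 reads 3
#12 T1 CAS(3→4) writes; counter now 4
#13 T2 CAS(3→4) fails; counter now 4
#14 T2 reads 4
#15 T0 CAS(3→4) fails; counter now 4
#16 T2 CAS(4→5) writes; counter now 5
#17 T2 reads 5
#18 T2 CAS(5→6) writes; counter now 6
Flip is step 5.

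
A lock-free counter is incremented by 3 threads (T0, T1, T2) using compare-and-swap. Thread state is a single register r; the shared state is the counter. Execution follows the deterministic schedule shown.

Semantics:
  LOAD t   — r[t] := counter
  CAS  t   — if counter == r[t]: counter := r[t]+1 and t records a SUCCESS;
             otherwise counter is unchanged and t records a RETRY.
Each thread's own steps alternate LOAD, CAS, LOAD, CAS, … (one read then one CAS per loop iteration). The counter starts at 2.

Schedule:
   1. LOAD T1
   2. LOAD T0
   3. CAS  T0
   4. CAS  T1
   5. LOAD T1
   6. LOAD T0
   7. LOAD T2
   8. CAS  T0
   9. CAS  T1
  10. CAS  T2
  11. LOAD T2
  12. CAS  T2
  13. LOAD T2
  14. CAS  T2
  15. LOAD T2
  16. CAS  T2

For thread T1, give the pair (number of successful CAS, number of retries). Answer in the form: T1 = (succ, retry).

T1 = (0, 2)

[1] T1.load  rd  (counter 2, T1.r 2)
[2] T0.load  rd  (counter 2, T0.r 2)
[3] T0.cas  hit  (counter 3, T0.r 2)
[4] T1.cas  miss  (counter 3, T1.r 2)
[5] T1.load  rd  (counter 3, T1.r 3)
[6] T0.load  rd  (counter 3, T0.r 3)
[7] T2.load  rd  (counter 3, T2.r 3)
[8] T0.cas  hit  (counter 4, T0.r 3)
[9] T1.cas  miss  (counter 4, T1.r 3)
[10] T2.cas  miss  (counter 4, T2.r 3)
[11] T2.load  rd  (counter 4, T2.r 4)
[12] T2.cas  hit  (counter 5, T2.r 4)
[13] T2.load  rd  (counter 5, T2.r 5)
[14] T2.cas  hit  (counter 6, T2.r 5)
[15] T2.load  rd  (counter 6, T2.r 6)
[16] T2.cas  hit  (counter 7, T2.r 6)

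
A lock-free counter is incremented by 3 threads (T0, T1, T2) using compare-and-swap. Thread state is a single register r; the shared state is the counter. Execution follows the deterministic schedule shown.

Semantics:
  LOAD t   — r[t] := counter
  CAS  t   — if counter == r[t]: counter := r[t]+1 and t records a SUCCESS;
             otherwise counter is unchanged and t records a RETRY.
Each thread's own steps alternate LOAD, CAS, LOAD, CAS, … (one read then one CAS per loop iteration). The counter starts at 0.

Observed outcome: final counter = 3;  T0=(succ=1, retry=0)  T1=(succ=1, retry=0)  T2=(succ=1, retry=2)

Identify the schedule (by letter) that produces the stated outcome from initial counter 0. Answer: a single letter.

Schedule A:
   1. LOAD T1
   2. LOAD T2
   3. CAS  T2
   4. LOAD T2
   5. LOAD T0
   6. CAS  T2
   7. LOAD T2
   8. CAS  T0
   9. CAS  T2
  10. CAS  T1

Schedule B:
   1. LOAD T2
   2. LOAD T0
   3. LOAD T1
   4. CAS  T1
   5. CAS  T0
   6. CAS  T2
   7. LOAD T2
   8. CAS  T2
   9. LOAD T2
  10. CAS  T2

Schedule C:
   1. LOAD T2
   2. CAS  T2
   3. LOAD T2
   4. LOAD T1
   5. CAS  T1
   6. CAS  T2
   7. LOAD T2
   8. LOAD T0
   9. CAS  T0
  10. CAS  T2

Simulating candidate C:
T2 LOAD — after: cnt=0, r=0 — load
T2 CAS — after: cnt=1, r=0 — ok
T2 LOAD — after: cnt=1, r=1 — load
T1 LOAD — after: cnt=1, r=1 — load
T1 CAS — after: cnt=2, r=1 — ok
T2 CAS — after: cnt=2, r=1 — retry
T2 LOAD — after: cnt=2, r=2 — load
T0 LOAD — after: cnt=2, r=2 — load
T0 CAS — after: cnt=3, r=2 — ok
T2 CAS — after: cnt=3, r=2 — retry

C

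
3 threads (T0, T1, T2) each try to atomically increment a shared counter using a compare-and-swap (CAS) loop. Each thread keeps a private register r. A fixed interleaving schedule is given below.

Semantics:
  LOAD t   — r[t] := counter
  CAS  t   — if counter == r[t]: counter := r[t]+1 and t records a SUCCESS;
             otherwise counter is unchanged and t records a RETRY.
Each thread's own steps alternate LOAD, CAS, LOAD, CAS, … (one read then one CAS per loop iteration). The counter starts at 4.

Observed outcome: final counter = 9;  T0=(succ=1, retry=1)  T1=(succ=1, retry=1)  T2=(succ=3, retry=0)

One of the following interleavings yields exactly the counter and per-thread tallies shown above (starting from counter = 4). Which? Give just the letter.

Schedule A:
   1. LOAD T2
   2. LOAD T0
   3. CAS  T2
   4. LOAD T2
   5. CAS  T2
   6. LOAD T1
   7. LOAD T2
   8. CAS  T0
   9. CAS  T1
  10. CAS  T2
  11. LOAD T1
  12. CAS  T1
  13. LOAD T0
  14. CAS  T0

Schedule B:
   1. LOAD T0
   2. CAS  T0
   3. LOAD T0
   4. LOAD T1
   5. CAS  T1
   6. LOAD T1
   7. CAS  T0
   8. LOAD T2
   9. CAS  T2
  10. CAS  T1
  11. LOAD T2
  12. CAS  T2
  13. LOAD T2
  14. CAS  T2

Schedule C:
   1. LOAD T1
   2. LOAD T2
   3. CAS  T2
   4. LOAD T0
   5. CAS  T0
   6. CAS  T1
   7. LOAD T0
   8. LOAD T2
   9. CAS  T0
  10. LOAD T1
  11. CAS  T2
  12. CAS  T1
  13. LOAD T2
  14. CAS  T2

Simulating candidate B:
step 1: T0 LOAD ⇒ load; ctr=4 reg=4
step 2: T0 CAS ⇒ ok; ctr=5 reg=4
step 3: T0 LOAD ⇒ load; ctr=5 reg=5
step 4: T1 LOAD ⇒ load; ctr=5 reg=5
step 5: T1 CAS ⇒ ok; ctr=6 reg=5
step 6: T1 LOAD ⇒ load; ctr=6 reg=6
step 7: T0 CAS ⇒ retry; ctr=6 reg=5
step 8: T2 LOAD ⇒ load; ctr=6 reg=6
step 9: T2 CAS ⇒ ok; ctr=7 reg=6
step 10: T1 CAS ⇒ retry; ctr=7 reg=6
step 11: T2 LOAD ⇒ load; ctr=7 reg=7
step 12: T2 CAS ⇒ ok; ctr=8 reg=7
step 13: T2 LOAD ⇒ load; ctr=8 reg=8
step 14: T2 CAS ⇒ ok; ctr=9 reg=8

B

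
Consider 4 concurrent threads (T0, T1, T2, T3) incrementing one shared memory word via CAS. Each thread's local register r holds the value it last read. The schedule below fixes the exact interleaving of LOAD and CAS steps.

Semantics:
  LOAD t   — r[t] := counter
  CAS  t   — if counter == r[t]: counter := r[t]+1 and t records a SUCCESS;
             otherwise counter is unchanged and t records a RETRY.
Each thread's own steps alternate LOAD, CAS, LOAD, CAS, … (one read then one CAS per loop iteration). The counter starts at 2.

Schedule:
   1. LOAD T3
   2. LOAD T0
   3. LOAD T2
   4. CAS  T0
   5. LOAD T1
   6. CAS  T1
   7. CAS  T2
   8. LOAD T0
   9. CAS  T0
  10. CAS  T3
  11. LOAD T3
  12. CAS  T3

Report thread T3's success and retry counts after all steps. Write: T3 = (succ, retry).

T3 = (1, 1)

   1) LOAD T3:  M=2  r_T3=2
   2) LOAD T0:  M=2  r_T0=2
   3) LOAD T2:  M=2  r_T2=2
   4) CAS  T0:  M=3  r_T0=2 ✓
   5) LOAD T1:  M=3  r_T1=3
   6) CAS  T1:  M=4  r_T1=3 ✓
   7) CAS  T2:  M=4  r_T2=2 ✗
   8) LOAD T0:  M=4  r_T0=4
   9) CAS  T0:  M=5  r_T0=4 ✓
  10) CAS  T3:  M=5  r_T3=2 ✗
  11) LOAD T3:  M=5  r_T3=5
  12) CAS  T3:  M=6  r_T3=5 ✓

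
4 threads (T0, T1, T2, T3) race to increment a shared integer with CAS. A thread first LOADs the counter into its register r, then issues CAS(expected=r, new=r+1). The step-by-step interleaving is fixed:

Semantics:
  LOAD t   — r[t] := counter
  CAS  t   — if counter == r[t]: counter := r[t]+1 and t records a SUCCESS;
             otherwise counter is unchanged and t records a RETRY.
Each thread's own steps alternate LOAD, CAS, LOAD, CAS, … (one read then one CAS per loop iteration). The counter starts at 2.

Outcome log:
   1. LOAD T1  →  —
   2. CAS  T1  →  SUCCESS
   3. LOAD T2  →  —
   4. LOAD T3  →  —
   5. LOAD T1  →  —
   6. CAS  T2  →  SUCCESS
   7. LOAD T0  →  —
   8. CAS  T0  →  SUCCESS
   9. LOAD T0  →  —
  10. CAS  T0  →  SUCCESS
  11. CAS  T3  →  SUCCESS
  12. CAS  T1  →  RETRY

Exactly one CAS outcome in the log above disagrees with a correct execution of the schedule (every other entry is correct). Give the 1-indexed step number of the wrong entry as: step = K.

Correct run:
step 1: T1 LOAD ⇒ load; ctr=2 reg=2
step 2: T1 CAS ⇒ ok; ctr=3 reg=2
step 3: T2 LOAD ⇒ load; ctr=3 reg=3
step 4: T3 LOAD ⇒ load; ctr=3 reg=3
step 5: T1 LOAD ⇒ load; ctr=3 reg=3
step 6: T2 CAS ⇒ ok; ctr=4 reg=3
step 7: T0 LOAD ⇒ load; ctr=4 reg=4
step 8: T0 CAS ⇒ ok; ctr=5 reg=4
step 9: T0 LOAD ⇒ load; ctr=5 reg=5
step 10: T0 CAS ⇒ ok; ctr=6 reg=5
step 11: T3 CAS ⇒ retry; ctr=6 reg=3
step 12: T1 CAS ⇒ retry; ctr=6 reg=3
Log disagrees first at step 11.

step = 11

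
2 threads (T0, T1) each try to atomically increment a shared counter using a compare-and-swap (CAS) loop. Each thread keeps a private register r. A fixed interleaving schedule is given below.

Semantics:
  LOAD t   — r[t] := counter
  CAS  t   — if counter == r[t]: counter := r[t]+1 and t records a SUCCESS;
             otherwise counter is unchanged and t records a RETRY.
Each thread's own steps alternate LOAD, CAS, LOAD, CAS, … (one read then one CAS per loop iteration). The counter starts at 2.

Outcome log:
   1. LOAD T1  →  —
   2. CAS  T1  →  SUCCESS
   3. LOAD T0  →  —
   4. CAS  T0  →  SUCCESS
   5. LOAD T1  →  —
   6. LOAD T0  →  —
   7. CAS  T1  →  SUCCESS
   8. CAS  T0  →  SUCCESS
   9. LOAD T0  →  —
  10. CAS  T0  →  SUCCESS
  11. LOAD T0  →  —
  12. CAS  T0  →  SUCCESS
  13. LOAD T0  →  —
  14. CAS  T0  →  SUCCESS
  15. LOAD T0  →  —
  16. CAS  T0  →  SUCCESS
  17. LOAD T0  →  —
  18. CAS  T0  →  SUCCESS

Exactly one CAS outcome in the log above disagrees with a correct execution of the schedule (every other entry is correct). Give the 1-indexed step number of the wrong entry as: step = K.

Re-executing:
[1] T1.load  rd  (counter 2, T1.r 2)
[2] T1.cas  hit  (counter 3, T1.r 2)
[3] T0.load  rd  (counter 3, T0.r 3)
[4] T0.cas  hit  (counter 4, T0.r 3)
[5] T1.load  rd  (counter 4, T1.r 4)
[6] T0.load  rd  (counter 4, T0.r 4)
[7] T1.cas  hit  (counter 5, T1.r 4)
[8] T0.cas  miss  (counter 5, T0.r 4)
[9] T0.load  rd  (counter 5, T0.r 5)
[10] T0.cas  hit  (counter 6, T0.r 5)
[11] T0.load  rd  (counter 6, T0.r 6)
[12] T0.cas  hit  (counter 7, T0.r 6)
[13] T0.load  rd  (counter 7, T0.r 7)
[14] T0.cas  hit  (counter 8, T0.r 7)
[15] T0.load  rd  (counter 8, T0.r 8)
[16] T0.cas  hit  (counter 9, T0.r 8)
[17] T0.load  rd  (counter 9, T0.r 9)
[18] T0.cas  hit  (counter 10, T0.r 9)
Log disagrees first at step 8.

step = 8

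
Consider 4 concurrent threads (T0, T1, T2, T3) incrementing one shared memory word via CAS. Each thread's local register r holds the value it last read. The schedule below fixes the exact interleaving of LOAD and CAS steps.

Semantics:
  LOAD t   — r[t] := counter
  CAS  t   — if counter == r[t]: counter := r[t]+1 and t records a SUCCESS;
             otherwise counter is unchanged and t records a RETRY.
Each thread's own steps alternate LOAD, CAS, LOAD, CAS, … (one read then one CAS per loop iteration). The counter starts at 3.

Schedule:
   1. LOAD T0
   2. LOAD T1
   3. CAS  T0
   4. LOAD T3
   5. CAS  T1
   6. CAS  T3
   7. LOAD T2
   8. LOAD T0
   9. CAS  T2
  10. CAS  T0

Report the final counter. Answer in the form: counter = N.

counter = 6

[1] T0.load  rd  (counter 3, T0.r 3)
[2] T1.load  rd  (counter 3, T1.r 3)
[3] T0.cas  hit  (counter 4, T0.r 3)
[4] T3.load  rd  (counter 4, T3.r 4)
[5] T1.cas  miss  (counter 4, T1.r 3)
[6] T3.cas  hit  (counter 5, T3.r 4)
[7] T2.load  rd  (counter 5, T2.r 5)
[8] T0.load  rd  (counter 5, T0.r 5)
[9] T2.cas  hit  (counter 6, T2.r 5)
[10] T0.cas  miss  (counter 6, T0.r 5)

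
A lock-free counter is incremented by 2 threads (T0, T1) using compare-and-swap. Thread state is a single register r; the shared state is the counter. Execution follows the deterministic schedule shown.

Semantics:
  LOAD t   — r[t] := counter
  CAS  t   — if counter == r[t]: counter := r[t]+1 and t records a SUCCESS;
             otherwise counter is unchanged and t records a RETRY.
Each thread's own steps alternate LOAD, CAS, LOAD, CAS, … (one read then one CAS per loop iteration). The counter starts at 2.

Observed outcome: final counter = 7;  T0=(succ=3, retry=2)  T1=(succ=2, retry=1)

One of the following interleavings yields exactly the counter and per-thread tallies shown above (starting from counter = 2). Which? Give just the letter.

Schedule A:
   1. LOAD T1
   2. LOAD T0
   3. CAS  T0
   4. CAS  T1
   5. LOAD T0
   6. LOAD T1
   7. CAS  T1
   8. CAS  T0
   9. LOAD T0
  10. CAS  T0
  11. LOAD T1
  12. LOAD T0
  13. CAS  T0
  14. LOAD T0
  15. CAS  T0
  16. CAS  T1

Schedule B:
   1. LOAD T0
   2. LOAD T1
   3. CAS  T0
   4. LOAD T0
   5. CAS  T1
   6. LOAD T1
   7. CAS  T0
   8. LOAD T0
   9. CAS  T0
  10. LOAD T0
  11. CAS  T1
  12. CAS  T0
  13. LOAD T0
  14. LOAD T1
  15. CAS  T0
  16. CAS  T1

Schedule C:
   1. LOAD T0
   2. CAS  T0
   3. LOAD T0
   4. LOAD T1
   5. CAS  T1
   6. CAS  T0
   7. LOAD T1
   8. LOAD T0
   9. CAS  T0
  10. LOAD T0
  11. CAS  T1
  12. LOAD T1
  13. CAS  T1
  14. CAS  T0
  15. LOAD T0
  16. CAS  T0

C

Tracing schedule C:
T0 LOAD — after: cnt=2, r=2 — load
T0 CAS — after: cnt=3, r=2 — ok
T0 LOAD — after: cnt=3, r=3 — load
T1 LOAD — after: cnt=3, r=3 — load
T1 CAS — after: cnt=4, r=3 — ok
T0 CAS — after: cnt=4, r=3 — retry
T1 LOAD — after: cnt=4, r=4 — load
T0 LOAD — after: cnt=4, r=4 — load
T0 CAS — after: cnt=5, r=4 — ok
T0 LOAD — after: cnt=5, r=5 — load
T1 CAS — after: cnt=5, r=4 — retry
T1 LOAD — after: cnt=5, r=5 — load
T1 CAS — after: cnt=6, r=5 — ok
T0 CAS — after: cnt=6, r=5 — retry
T0 LOAD — after: cnt=6, r=6 — load
T0 CAS — after: cnt=7, r=6 — ok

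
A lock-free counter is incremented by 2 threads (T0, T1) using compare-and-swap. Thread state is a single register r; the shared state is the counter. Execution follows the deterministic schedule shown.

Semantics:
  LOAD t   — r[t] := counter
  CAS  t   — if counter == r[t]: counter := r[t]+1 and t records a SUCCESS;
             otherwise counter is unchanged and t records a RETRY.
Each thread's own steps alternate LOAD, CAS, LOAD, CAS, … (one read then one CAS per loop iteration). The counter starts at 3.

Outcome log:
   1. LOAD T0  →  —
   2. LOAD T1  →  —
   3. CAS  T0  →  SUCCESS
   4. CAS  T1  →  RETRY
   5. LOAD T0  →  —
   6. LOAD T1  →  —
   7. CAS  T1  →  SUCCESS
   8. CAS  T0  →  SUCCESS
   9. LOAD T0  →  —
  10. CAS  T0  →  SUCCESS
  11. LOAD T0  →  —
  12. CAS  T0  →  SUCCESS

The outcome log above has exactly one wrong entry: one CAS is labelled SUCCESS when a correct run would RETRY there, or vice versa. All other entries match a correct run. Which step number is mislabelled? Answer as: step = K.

step = 8

Correct run:
step 1: T0 LOAD ⇒ load; ctr=3 reg=3
step 2: T1 LOAD ⇒ load; ctr=3 reg=3
step 3: T0 CAS ⇒ ok; ctr=4 reg=3
step 4: T1 CAS ⇒ retry; ctr=4 reg=3
step 5: T0 LOAD ⇒ load; ctr=4 reg=4
step 6: T1 LOAD ⇒ load; ctr=4 reg=4
step 7: T1 CAS ⇒ ok; ctr=5 reg=4
step 8: T0 CAS ⇒ retry; ctr=5 reg=4
step 9: T0 LOAD ⇒ load; ctr=5 reg=5
step 10: T0 CAS ⇒ ok; ctr=6 reg=5
step 11: T0 LOAD ⇒ load; ctr=6 reg=6
step 12: T0 CAS ⇒ ok; ctr=7 reg=6
Flip is step 8.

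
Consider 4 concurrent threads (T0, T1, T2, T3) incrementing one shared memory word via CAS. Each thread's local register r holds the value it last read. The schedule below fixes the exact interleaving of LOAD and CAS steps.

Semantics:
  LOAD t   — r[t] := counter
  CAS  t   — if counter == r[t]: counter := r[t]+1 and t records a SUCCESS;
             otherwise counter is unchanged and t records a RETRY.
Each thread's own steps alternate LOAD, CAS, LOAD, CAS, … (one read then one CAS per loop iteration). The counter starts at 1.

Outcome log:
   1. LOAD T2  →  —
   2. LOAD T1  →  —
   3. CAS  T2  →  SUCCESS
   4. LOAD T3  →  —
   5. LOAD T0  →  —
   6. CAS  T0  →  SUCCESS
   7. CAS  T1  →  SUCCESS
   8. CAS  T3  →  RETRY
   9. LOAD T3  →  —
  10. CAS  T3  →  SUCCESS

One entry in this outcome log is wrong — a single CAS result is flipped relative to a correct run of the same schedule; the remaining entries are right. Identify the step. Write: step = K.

step = 7

Reference trace:
   1) LOAD T2:  M=1  r_T2=1
   2) LOAD T1:  M=1  r_T1=1
   3) CAS  T2:  M=2  r_T2=1 ✓
   4) LOAD T3:  M=2  r_T3=2
   5) LOAD T0:  M=2  r_T0=2
   6) CAS  T0:  M=3  r_T0=2 ✓
   7) CAS  T1:  M=3  r_T1=1 ✗
   8) CAS  T3:  M=3  r_T3=2 ✗
   9) LOAD T3:  M=3  r_T3=3
  10) CAS  T3:  M=4  r_T3=3 ✓
Flip is step 7.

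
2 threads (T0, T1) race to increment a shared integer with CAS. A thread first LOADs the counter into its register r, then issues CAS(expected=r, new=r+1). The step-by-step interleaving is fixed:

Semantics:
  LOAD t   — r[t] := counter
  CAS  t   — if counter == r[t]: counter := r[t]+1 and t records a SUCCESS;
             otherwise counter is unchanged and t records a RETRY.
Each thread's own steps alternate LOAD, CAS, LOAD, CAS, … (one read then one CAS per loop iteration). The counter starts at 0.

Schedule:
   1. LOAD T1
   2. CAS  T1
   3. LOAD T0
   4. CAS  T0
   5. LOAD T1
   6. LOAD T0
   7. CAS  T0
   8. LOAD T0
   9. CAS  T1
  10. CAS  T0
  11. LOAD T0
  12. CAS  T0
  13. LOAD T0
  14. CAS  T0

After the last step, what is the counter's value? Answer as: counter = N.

counter = 6

   1) LOAD T1:  M=0  r_T1=0
   2) CAS  T1:  M=1  r_T1=0 ✓
   3) LOAD T0:  M=1  r_T0=1
   4) CAS  T0:  M=2  r_T0=1 ✓
   5) LOAD T1:  M=2  r_T1=2
   6) LOAD T0:  M=2  r_T0=2
   7) CAS  T0:  M=3  r_T0=2 ✓
   8) LOAD T0:  M=3  r_T0=3
   9) CAS  T1:  M=3  r_T1=2 ✗
  10) CAS  T0:  M=4  r_T0=3 ✓
  11) LOAD T0:  M=4  r_T0=4
  12) CAS  T0:  M=5  r_T0=4 ✓
  13) LOAD T0:  M=5  r_T0=5
  14) CAS  T0:  M=6  r_T0=5 ✓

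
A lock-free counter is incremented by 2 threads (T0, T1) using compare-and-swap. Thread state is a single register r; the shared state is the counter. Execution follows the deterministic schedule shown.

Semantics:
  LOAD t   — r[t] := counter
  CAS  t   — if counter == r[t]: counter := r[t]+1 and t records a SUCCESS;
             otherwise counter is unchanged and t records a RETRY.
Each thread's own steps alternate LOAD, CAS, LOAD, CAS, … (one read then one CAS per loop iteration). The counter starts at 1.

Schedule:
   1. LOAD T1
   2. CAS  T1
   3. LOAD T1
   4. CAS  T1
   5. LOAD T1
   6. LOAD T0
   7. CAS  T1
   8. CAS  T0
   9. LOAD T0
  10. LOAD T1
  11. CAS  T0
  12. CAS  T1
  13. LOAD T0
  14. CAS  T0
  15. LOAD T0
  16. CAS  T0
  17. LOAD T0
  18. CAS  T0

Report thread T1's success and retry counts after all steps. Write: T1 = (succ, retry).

#1 T1 reads 1
#2 T1 CAS(1→2) writes; counter now 2
#3 T1 reads 2
#4 T1 CAS(2→3) writes; counter now 3
#5 T1 reads 3
#6 T0 reads 3
#7 T1 CAS(3→4) writes; counter now 4
#8 T0 CAS(3→4) fails; counter now 4
#9 T0 reads 4
#10 T1 reads 4
#11 T0 CAS(4→5) writes; counter now 5
#12 T1 CAS(4→5) fails; counter now 5
#13 T0 reads 5
#14 T0 CAS(5→6) writes; counter now 6
#15 T0 reads 6
#16 T0 CAS(6→7) writes; counter now 7
#17 T0 reads 7
#18 T0 CAS(7→8) writes; counter now 8

T1 = (3, 1)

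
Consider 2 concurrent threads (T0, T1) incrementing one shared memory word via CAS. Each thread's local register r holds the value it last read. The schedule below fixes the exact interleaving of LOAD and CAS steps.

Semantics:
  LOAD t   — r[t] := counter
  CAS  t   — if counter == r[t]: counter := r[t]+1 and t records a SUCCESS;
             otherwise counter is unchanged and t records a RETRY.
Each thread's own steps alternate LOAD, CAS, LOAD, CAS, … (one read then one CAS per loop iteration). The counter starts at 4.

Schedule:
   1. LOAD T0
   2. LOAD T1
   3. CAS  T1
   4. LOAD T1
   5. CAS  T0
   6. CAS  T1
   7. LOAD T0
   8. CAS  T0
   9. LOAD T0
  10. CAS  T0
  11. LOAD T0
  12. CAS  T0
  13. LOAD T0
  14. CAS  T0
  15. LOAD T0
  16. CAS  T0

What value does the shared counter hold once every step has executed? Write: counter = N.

counter = 11

1. LOAD T0 → mem=4 r[T0]=4 [LOAD]
2. LOAD T1 → mem=4 r[T1]=4 [LOAD]
3. CAS T1 → mem=5 r[T1]=4 [OK]
4. LOAD T1 → mem=5 r[T1]=5 [LOAD]
5. CAS T0 → mem=5 r[T0]=4 [RETRY]
6. CAS T1 → mem=6 r[T1]=5 [OK]
7. LOAD T0 → mem=6 r[T0]=6 [LOAD]
8. CAS T0 → mem=7 r[T0]=6 [OK]
9. LOAD T0 → mem=7 r[T0]=7 [LOAD]
10. CAS T0 → mem=8 r[T0]=7 [OK]
11. LOAD T0 → mem=8 r[T0]=8 [LOAD]
12. CAS T0 → mem=9 r[T0]=8 [OK]
13. LOAD T0 → mem=9 r[T0]=9 [LOAD]
14. CAS T0 → mem=10 r[T0]=9 [OK]
15. LOAD T0 → mem=10 r[T0]=10 [LOAD]
16. CAS T0 → mem=11 r[T0]=10 [OK]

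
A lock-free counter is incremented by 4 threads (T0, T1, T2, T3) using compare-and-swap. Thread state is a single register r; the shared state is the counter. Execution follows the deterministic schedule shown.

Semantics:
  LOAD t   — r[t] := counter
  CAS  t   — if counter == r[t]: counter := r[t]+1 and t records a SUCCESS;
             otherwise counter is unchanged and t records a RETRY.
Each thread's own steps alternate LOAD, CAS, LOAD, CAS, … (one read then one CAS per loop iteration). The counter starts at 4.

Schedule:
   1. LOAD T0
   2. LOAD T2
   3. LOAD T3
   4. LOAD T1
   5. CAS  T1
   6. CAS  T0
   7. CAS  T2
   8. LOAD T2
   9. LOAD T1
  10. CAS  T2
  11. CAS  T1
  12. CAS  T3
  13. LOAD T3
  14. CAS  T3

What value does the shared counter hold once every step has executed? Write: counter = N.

counter = 7

T0 LOAD — after: cnt=4, r=4 — load
T2 LOAD — after: cnt=4, r=4 — load
T3 LOAD — after: cnt=4, r=4 — load
T1 LOAD — after: cnt=4, r=4 — load
T1 CAS — after: cnt=5, r=4 — ok
T0 CAS — after: cnt=5, r=4 — retry
T2 CAS — after: cnt=5, r=4 — retry
T2 LOAD — after: cnt=5, r=5 — load
T1 LOAD — after: cnt=5, r=5 — load
T2 CAS — after: cnt=6, r=5 — ok
T1 CAS — after: cnt=6, r=5 — retry
T3 CAS — after: cnt=6, r=4 — retry
T3 LOAD — after: cnt=6, r=6 — load
T3 CAS — after: cnt=7, r=6 — ok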